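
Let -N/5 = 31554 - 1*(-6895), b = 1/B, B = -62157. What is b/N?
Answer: 1/11949372465 ≈ 8.3686e-11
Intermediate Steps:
b = -1/62157 (b = 1/(-62157) = -1/62157 ≈ -1.6088e-5)
N = -192245 (N = -5*(31554 - 1*(-6895)) = -5*(31554 + 6895) = -5*38449 = -192245)
b/N = -1/62157/(-192245) = -1/62157*(-1/192245) = 1/11949372465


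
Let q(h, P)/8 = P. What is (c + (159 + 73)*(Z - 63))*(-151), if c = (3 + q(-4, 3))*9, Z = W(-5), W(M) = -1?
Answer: 2205355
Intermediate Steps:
Z = -1
q(h, P) = 8*P
c = 243 (c = (3 + 8*3)*9 = (3 + 24)*9 = 27*9 = 243)
(c + (159 + 73)*(Z - 63))*(-151) = (243 + (159 + 73)*(-1 - 63))*(-151) = (243 + 232*(-64))*(-151) = (243 - 14848)*(-151) = -14605*(-151) = 2205355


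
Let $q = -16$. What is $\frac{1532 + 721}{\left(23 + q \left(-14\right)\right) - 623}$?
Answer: $- \frac{2253}{376} \approx -5.992$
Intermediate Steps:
$\frac{1532 + 721}{\left(23 + q \left(-14\right)\right) - 623} = \frac{1532 + 721}{\left(23 - -224\right) - 623} = \frac{2253}{\left(23 + 224\right) - 623} = \frac{2253}{247 - 623} = \frac{2253}{-376} = 2253 \left(- \frac{1}{376}\right) = - \frac{2253}{376}$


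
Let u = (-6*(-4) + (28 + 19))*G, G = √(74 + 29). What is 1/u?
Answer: √103/7313 ≈ 0.0013878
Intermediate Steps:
G = √103 ≈ 10.149
u = 71*√103 (u = (-6*(-4) + (28 + 19))*√103 = (24 + 47)*√103 = 71*√103 ≈ 720.57)
1/u = 1/(71*√103) = √103/7313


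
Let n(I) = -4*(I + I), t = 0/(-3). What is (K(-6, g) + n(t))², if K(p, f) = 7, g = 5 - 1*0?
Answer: 49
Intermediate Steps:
g = 5 (g = 5 + 0 = 5)
t = 0 (t = 0*(-⅓) = 0)
n(I) = -8*I
(K(-6, g) + n(t))² = (7 - 8*0)² = (7 + 0)² = 7² = 49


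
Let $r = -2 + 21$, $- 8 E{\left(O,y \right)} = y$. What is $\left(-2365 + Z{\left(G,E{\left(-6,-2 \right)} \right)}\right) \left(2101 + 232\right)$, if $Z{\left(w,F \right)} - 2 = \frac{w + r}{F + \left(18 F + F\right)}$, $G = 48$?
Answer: $- \frac{27408084}{5} \approx -5.4816 \cdot 10^{6}$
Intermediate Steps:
$E{\left(O,y \right)} = - \frac{y}{8}$
$r = 19$
$Z{\left(w,F \right)} = 2 + \frac{19 + w}{20 F}$ ($Z{\left(w,F \right)} = 2 + \frac{w + 19}{F + \left(18 F + F\right)} = 2 + \frac{19 + w}{F + 19 F} = 2 + \frac{19 + w}{20 F}$)
$\left(-2365 + Z{\left(G,E{\left(-6,-2 \right)} \right)}\right) \left(2101 + 232\right) = \left(-2365 + \frac{19 + 48 + 40 \left(\left(- \frac{1}{8}\right) \left(-2\right)\right)}{20 \left(\left(- \frac{1}{8}\right) \left(-2\right)\right)}\right) \left(2101 + 232\right) = \left(-2365 + \frac{\frac{1}{\frac{1}{4}} \left(19 + 48 + 40 \cdot \frac{1}{4}\right)}{20}\right) 2333 = \left(-2365 + \frac{1}{20} \cdot 4 \left(19 + 48 + 10\right)\right) 2333 = \left(-2365 + \frac{1}{20} \cdot 4 \cdot 77\right) 2333 = \left(-2365 + \frac{77}{5}\right) 2333 = \left(- \frac{11748}{5}\right) 2333 = - \frac{27408084}{5}$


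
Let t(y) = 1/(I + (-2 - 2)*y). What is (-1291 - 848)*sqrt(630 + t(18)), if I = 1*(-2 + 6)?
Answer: -2139*sqrt(728263)/34 ≈ -53688.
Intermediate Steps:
I = 4 (I = 1*4 = 4)
t(y) = 1/(4 - 4*y) (t(y) = 1/(4 + (-2 - 2)*y) = 1/(4 - 4*y))
(-1291 - 848)*sqrt(630 + t(18)) = (-1291 - 848)*sqrt(630 - 1/(-4 + 4*18)) = -2139*sqrt(630 - 1/(-4 + 72)) = -2139*sqrt(630 - 1/68) = -2139*sqrt(728263)/34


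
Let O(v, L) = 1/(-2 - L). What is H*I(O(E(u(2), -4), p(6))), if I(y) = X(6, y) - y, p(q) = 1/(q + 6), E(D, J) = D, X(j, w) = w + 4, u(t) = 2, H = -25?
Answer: -100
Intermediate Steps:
X(j, w) = 4 + w
p(q) = 1/(6 + q)
I(y) = 4 (I(y) = (4 + y) - y = 4)
H*I(O(E(u(2), -4), p(6))) = -25*4 = -100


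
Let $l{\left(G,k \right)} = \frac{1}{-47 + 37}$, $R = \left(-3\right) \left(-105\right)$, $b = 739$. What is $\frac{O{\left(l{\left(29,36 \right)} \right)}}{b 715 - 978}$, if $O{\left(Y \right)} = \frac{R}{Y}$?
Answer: $- \frac{3150}{527407} \approx -0.0059726$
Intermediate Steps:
$R = 315$
$l{\left(G,k \right)} = - \frac{1}{10}$ ($l{\left(G,k \right)} = \frac{1}{-10} = - \frac{1}{10}$)
$O{\left(Y \right)} = \frac{315}{Y}$
$\frac{O{\left(l{\left(29,36 \right)} \right)}}{b 715 - 978} = \frac{315 \frac{1}{- \frac{1}{10}}}{739 \cdot 715 - 978} = \frac{315 \left(-10\right)}{528385 - 978} = - \frac{3150}{527407}$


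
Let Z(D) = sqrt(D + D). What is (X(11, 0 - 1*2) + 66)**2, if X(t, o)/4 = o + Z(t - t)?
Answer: 3364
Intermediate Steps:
Z(D) = sqrt(2)*sqrt(D) (Z(D) = sqrt(2*D) = sqrt(2)*sqrt(D))
X(t, o) = 4*o (X(t, o) = 4*(o + sqrt(2)*sqrt(t - t)) = 4*(o + sqrt(2)*sqrt(0)) = 4*(o + sqrt(2)*0) = 4*(o + 0) = 4*o)
(X(11, 0 - 1*2) + 66)**2 = (4*(0 - 1*2) + 66)**2 = (4*(0 - 2) + 66)**2 = (4*(-2) + 66)**2 = (-8 + 66)**2 = 58**2 = 3364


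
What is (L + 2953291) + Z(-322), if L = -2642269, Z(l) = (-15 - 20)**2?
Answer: 312247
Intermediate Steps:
Z(l) = 1225 (Z(l) = (-35)**2 = 1225)
(L + 2953291) + Z(-322) = (-2642269 + 2953291) + 1225 = 311022 + 1225 = 312247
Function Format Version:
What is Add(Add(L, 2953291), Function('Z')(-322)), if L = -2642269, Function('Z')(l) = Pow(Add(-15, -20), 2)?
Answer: 312247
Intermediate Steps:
Function('Z')(l) = 1225 (Function('Z')(l) = Pow(-35, 2) = 1225)
Add(Add(L, 2953291), Function('Z')(-322)) = Add(Add(-2642269, 2953291), 1225) = Add(311022, 1225) = 312247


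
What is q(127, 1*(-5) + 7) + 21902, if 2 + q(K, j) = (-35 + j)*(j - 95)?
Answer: 24969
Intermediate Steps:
q(K, j) = -2 + (-95 + j)*(-35 + j) (q(K, j) = -2 + (-35 + j)*(j - 95) = -2 + (-35 + j)*(-95 + j) = -2 + (-95 + j)*(-35 + j))
q(127, 1*(-5) + 7) + 21902 = (3323 + (1*(-5) + 7)² - 130*(1*(-5) + 7)) + 21902 = (3323 + (-5 + 7)² - 130*(-5 + 7)) + 21902 = (3323 + 2² - 130*2) + 21902 = (3323 + 4 - 260) + 21902 = 3067 + 21902 = 24969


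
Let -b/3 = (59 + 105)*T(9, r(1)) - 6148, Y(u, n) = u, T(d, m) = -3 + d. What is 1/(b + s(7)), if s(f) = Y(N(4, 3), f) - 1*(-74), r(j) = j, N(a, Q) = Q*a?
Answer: 1/15578 ≈ 6.4193e-5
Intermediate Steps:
s(f) = 86 (s(f) = 3*4 - 1*(-74) = 12 + 74 = 86)
b = 15492 (b = -3*((59 + 105)*(-3 + 9) - 6148) = -3*(164*6 - 6148) = -3*(984 - 6148) = -3*(-5164) = 15492)
1/(b + s(7)) = 1/(15492 + 86) = 1/15578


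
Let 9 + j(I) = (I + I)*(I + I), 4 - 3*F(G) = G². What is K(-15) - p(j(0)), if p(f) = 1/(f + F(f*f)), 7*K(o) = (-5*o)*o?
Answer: -7406979/46088 ≈ -160.71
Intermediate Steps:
F(G) = 4/3 - G²/3
K(o) = -5*o²/7 (K(o) = ((-5*o)*o)/7 = (-5*o²)/7 = -5*o²/7)
j(I) = -9 + 4*I² (j(I) = -9 + (I + I)*(I + I) = -9 + (2*I)*(2*I) = -9 + 4*I²)
p(f) = 1/(4/3 + f - f⁴/3) (p(f) = 1/(f + (4/3 - f⁴/3)) = 1/(4/3 + f - f⁴/3))
K(-15) - p(j(0)) = -5/7*(-15)² - 3/(4 - (-9 + 4*0²)⁴ + 3*(-9 + 4*0²)) = -5/7*225 - 3/(4 - (-9 + 4*0)⁴ + 3*(-9 + 4*0)) = -1125/7 - 3/(4 - (-9 + 0)⁴ + 3*(-9 + 0)) = -1125/7 - 3/(4 - 1*(-9)⁴ + 3*(-9)) = -1125/7 - 3/(4 - 1*6561 - 27) = -1125/7 - 3/(4 - 6561 - 27) = -1125/7 - 3/(-6584) = -1125/7 - 3*(-1)/6584 = -1125/7 - 1*(-3/6584) = -1125/7 + 3/6584 = -7406979/46088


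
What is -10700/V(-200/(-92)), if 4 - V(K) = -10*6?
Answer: -2675/16 ≈ -167.19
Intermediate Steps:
V(K) = 64 (V(K) = 4 - (-10)*6 = 4 - 1*(-60) = 4 + 60 = 64)
-10700/V(-200/(-92)) = -10700/64 = -10700*1/64 = -2675/16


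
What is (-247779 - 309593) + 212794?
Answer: -344578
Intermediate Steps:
(-247779 - 309593) + 212794 = -557372 + 212794 = -344578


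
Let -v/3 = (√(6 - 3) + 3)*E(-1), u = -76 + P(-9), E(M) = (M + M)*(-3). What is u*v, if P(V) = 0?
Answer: 4104 + 1368*√3 ≈ 6473.4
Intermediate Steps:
E(M) = -6*M (E(M) = (2*M)*(-3) = -6*M)
u = -76 (u = -76 + 0 = -76)
v = -54 - 18*√3 (v = -3*(√(6 - 3) + 3)*(-6*(-1)) = -3*(√3 + 3)*6 = -3*(3 + √3)*6 = -3*(18 + 6*√3) = -54 - 18*√3 ≈ -85.177)
u*v = -76*(-54 - 18*√3) = 4104 + 1368*√3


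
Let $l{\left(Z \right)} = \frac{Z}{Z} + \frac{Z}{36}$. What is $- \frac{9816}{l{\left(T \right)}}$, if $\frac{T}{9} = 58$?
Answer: $- \frac{19632}{31} \approx -633.29$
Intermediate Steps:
$T = 522$ ($T = 9 \cdot 58 = 522$)
$l{\left(Z \right)} = 1 + \frac{Z}{36}$ ($l{\left(Z \right)} = 1 + Z \frac{1}{36} = 1 + \frac{Z}{36}$)
$- \frac{9816}{l{\left(T \right)}} = - \frac{9816}{1 + \frac{1}{36} \cdot 522} = - \frac{9816}{1 + \frac{29}{2}} = - \frac{9816}{\frac{31}{2}} = \left(-9816\right) \frac{2}{31} = - \frac{19632}{31}$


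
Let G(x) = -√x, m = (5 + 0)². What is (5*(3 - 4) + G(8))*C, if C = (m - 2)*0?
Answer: 0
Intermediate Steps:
m = 25 (m = 5² = 25)
C = 0 (C = (25 - 2)*0 = 23*0 = 0)
(5*(3 - 4) + G(8))*C = (5*(3 - 4) - √8)*0 = (5*(-1) - 2*√2)*0 = (-5 - 2*√2)*0 = 0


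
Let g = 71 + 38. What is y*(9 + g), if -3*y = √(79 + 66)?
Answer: -118*√145/3 ≈ -473.64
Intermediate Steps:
g = 109
y = -√145/3 (y = -√(79 + 66)/3 = -√145/3 ≈ -4.0139)
y*(9 + g) = (-√145/3)*(9 + 109) = -√145/3*118 = -118*√145/3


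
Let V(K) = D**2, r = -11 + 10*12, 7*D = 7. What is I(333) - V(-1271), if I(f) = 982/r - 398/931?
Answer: 769381/101479 ≈ 7.5817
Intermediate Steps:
D = 1 (D = (1/7)*7 = 1)
r = 109 (r = -11 + 120 = 109)
V(K) = 1 (V(K) = 1**2 = 1)
I(f) = 870860/101479 (I(f) = 982/109 - 398/931 = 870860/101479)
I(333) - V(-1271) = 870860/101479 - 1*1 = 870860/101479 - 1 = 769381/101479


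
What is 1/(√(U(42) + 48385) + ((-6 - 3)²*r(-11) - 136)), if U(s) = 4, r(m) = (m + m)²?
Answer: 39068/1526260235 - √48389/1526260235 ≈ 2.5453e-5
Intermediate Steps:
r(m) = 4*m² (r(m) = (2*m)² = 4*m²)
1/(√(U(42) + 48385) + ((-6 - 3)²*r(-11) - 136)) = 1/(√(4 + 48385) + ((-6 - 3)²*(4*(-11)²) - 136)) = 1/(√48389 + ((-9)²*(4*121) - 136)) = 1/(√48389 + (81*484 - 136)) = 1/(√48389 + (39204 - 136)) = 1/(√48389 + 39068) = 1/(39068 + √48389)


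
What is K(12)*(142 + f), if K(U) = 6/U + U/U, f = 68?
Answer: 315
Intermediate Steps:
K(U) = 1 + 6/U (K(U) = 6/U + 1 = 1 + 6/U)
K(12)*(142 + f) = ((6 + 12)/12)*(142 + 68) = ((1/12)*18)*210 = (3/2)*210 = 315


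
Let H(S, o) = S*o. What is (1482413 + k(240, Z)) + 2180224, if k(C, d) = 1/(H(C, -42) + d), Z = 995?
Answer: 33275057144/9085 ≈ 3.6626e+6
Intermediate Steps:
k(C, d) = 1/(d - 42*C) (k(C, d) = 1/(C*(-42) + d) = 1/(-42*C + d) = 1/(d - 42*C))
(1482413 + k(240, Z)) + 2180224 = (1482413 + 1/(995 - 42*240)) + 2180224 = (1482413 + 1/(995 - 10080)) + 2180224 = (1482413 + 1/(-9085)) + 2180224 = (1482413 - 1/9085) + 2180224 = 13467722104/9085 + 2180224 = 33275057144/9085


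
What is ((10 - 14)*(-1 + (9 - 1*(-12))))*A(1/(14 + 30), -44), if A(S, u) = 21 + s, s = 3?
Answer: -1920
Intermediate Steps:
A(S, u) = 24 (A(S, u) = 21 + 3 = 24)
((10 - 14)*(-1 + (9 - 1*(-12))))*A(1/(14 + 30), -44) = ((10 - 14)*(-1 + (9 - 1*(-12))))*24 = -4*(-1 + (9 + 12))*24 = -4*(-1 + 21)*24 = -4*20*24 = -80*24 = -1920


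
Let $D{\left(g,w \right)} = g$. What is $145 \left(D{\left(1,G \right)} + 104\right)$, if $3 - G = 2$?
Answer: $15225$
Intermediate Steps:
$G = 1$ ($G = 3 - 2 = 1$)
$145 \left(D{\left(1,G \right)} + 104\right) = 145 \left(1 + 104\right) = 145 \cdot 105 = 15225$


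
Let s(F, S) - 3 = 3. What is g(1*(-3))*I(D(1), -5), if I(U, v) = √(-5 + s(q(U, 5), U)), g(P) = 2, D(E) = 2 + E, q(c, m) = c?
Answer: 2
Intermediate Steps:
s(F, S) = 6 (s(F, S) = 3 + 3 = 6)
I(U, v) = 1 (I(U, v) = √(-5 + 6) = √1 = 1)
g(1*(-3))*I(D(1), -5) = 2*1 = 2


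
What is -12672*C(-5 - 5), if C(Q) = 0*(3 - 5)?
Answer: 0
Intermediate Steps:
C(Q) = 0 (C(Q) = 0*(-2) = 0)
-12672*C(-5 - 5) = -12672*0 = 0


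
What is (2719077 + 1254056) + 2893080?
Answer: 6866213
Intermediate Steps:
(2719077 + 1254056) + 2893080 = 3973133 + 2893080 = 6866213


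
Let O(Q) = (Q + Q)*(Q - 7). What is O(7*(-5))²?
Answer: 8643600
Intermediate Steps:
O(Q) = 2*Q*(-7 + Q) (O(Q) = (2*Q)*(-7 + Q) = 2*Q*(-7 + Q))
O(7*(-5))² = (2*(7*(-5))*(-7 + 7*(-5)))² = (2*(-35)*(-7 - 35))² = (2*(-35)*(-42))² = 2940² = 8643600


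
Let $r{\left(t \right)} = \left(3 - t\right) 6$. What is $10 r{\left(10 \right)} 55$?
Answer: $-23100$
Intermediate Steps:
$r{\left(t \right)} = 18 - 6 t$
$10 r{\left(10 \right)} 55 = 10 \left(18 - 60\right) 55 = 10 \left(-42\right) 55 = \left(-420\right) 55 = -23100$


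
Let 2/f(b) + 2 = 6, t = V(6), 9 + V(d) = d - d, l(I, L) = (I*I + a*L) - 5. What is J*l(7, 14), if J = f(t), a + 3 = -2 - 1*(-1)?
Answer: -6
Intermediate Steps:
a = -4 (a = -3 + (-2 - 1*(-1)) = -3 + (-2 + 1) = -3 - 1 = -4)
l(I, L) = -5 + I**2 - 4*L (l(I, L) = (I*I - 4*L) - 5 = (I**2 - 4*L) - 5 = -5 + I**2 - 4*L)
V(d) = -9 (V(d) = -9 + (d - d) = -9 + 0 = -9)
t = -9
f(b) = 1/2 (f(b) = 2/(-2 + 6) = 2/4 = 2*(1/4) = 1/2)
J = 1/2 ≈ 0.50000
J*l(7, 14) = (-5 + 7**2 - 4*14)/2 = (-5 + 49 - 56)/2 = (1/2)*(-12) = -6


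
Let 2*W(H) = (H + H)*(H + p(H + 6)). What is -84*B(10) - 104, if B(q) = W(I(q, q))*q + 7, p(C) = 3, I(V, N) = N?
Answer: -109892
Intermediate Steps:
W(H) = H*(3 + H) (W(H) = ((H + H)*(H + 3))/2 = ((2*H)*(3 + H))/2 = (2*H*(3 + H))/2 = H*(3 + H))
B(q) = 7 + q**2*(3 + q) (B(q) = (q*(3 + q))*q + 7 = q**2*(3 + q) + 7 = 7 + q**2*(3 + q))
-84*B(10) - 104 = -84*(7 + 10**2*(3 + 10)) - 104 = -84*(7 + 100*13) - 104 = -84*(7 + 1300) - 104 = -84*1307 - 104 = -109788 - 104 = -109892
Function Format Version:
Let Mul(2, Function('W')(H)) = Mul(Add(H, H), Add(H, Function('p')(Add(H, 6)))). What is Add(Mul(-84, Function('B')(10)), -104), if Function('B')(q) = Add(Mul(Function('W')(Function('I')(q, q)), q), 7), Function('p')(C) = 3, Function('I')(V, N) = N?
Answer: -109892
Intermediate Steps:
Function('W')(H) = Mul(H, Add(3, H)) (Function('W')(H) = Mul(Rational(1, 2), Mul(Add(H, H), Add(H, 3))) = Mul(Rational(1, 2), Mul(Mul(2, H), Add(3, H))) = Mul(Rational(1, 2), Mul(2, H, Add(3, H))) = Mul(H, Add(3, H)))
Function('B')(q) = Add(7, Mul(Pow(q, 2), Add(3, q))) (Function('B')(q) = Add(Mul(Mul(q, Add(3, q)), q), 7) = Add(Mul(Pow(q, 2), Add(3, q)), 7) = Add(7, Mul(Pow(q, 2), Add(3, q))))
Add(Mul(-84, Function('B')(10)), -104) = Add(Mul(-84, Add(7, Mul(Pow(10, 2), Add(3, 10)))), -104) = Add(Mul(-84, Add(7, Mul(100, 13))), -104) = Add(Mul(-84, Add(7, 1300)), -104) = Add(Mul(-84, 1307), -104) = Add(-109788, -104) = -109892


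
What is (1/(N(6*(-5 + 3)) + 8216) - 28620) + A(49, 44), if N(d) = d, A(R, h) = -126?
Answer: -235832183/8204 ≈ -28746.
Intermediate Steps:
(1/(N(6*(-5 + 3)) + 8216) - 28620) + A(49, 44) = (1/(6*(-5 + 3) + 8216) - 28620) - 126 = (1/(6*(-2) + 8216) - 28620) - 126 = (1/(-12 + 8216) - 28620) - 126 = (1/8204 - 28620) - 126 = -234798479/8204 - 126 = -235832183/8204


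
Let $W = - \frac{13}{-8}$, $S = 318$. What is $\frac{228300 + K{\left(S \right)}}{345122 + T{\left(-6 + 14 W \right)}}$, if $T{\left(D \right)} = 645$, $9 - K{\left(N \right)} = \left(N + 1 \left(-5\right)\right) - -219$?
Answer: $\frac{227777}{345767} \approx 0.65876$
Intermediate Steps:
$W = \frac{13}{8}$ ($W = \left(-13\right) \left(- \frac{1}{8}\right) = \frac{13}{8} \approx 1.625$)
$K{\left(N \right)} = -205 - N$ ($K{\left(N \right)} = 9 - \left(\left(N + 1 \left(-5\right)\right) - -219\right) = 9 - \left(\left(N - 5\right) + 219\right) = 9 - \left(\left(-5 + N\right) + 219\right) = 9 - \left(214 + N\right) = -205 - N$)
$\frac{228300 + K{\left(S \right)}}{345122 + T{\left(-6 + 14 W \right)}} = \frac{228300 - 523}{345122 + 645} = \frac{228300 - 523}{345767} = \left(228300 - 523\right) \frac{1}{345767} = 227777 \cdot \frac{1}{345767} = \frac{227777}{345767}$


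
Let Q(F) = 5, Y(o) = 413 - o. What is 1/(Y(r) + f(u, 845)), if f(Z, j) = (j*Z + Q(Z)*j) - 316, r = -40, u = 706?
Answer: 1/600932 ≈ 1.6641e-6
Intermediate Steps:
f(Z, j) = -316 + 5*j + Z*j (f(Z, j) = (j*Z + 5*j) - 316 = (Z*j + 5*j) - 316 = (5*j + Z*j) - 316 = -316 + 5*j + Z*j)
1/(Y(r) + f(u, 845)) = 1/((413 - 1*(-40)) + (-316 + 5*845 + 706*845)) = 1/((413 + 40) + (-316 + 4225 + 596570)) = 1/(453 + 600479) = 1/600932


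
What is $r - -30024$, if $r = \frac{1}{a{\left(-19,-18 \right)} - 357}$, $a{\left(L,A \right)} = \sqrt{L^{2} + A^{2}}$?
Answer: $\frac{3805961979}{126764} - \frac{\sqrt{685}}{126764} \approx 30024.0$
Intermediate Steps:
$a{\left(L,A \right)} = \sqrt{A^{2} + L^{2}}$
$r = \frac{1}{-357 + \sqrt{685}}$ ($r = \frac{1}{\sqrt{\left(-18\right)^{2} + \left(-19\right)^{2}} - 357} = \frac{1}{\sqrt{324 + 361} - 357} = \frac{1}{\sqrt{685} - 357} = \frac{1}{-357 + \sqrt{685}} \approx -0.0030227$)
$r - -30024 = \left(- \frac{357}{126764} - \frac{\sqrt{685}}{126764}\right) - -30024 = \left(- \frac{357}{126764} - \frac{\sqrt{685}}{126764}\right) + 30024 = \frac{3805961979}{126764} - \frac{\sqrt{685}}{126764}$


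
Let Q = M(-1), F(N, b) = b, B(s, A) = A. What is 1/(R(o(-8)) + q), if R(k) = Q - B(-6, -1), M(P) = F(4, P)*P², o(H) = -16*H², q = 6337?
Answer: 1/6337 ≈ 0.00015780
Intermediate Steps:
M(P) = P³ (M(P) = P*P² = P³)
Q = -1 (Q = (-1)³ = -1)
R(k) = 0 (R(k) = -1 - 1*(-1) = -1 + 1 = 0)
1/(R(o(-8)) + q) = 1/(0 + 6337) = 1/6337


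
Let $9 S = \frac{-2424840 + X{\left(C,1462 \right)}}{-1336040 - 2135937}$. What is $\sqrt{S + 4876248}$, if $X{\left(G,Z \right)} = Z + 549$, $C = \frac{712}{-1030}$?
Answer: $\frac{\sqrt{529032046611225195661}}{10415931} \approx 2208.2$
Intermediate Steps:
$C = - \frac{356}{515}$ ($C = 712 \left(- \frac{1}{1030}\right) = - \frac{356}{515} \approx -0.69126$)
$X{\left(G,Z \right)} = 549 + Z$
$S = \frac{2422829}{31247793}$ ($S = \frac{\left(-2424840 + \left(549 + 1462\right)\right) \frac{1}{-1336040 - 2135937}}{9} = \frac{\left(-2424840 + 2011\right) \frac{1}{-3471977}}{9} = \frac{\left(-2422829\right) \left(- \frac{1}{3471977}\right)}{9} = \frac{1}{9} \cdot \frac{2422829}{3471977} = \frac{2422829}{31247793} \approx 0.077536$)
$\sqrt{S + 4876248} = \sqrt{\frac{2422829}{31247793} + 4876248} = \sqrt{\frac{152371990543493}{31247793}} = \frac{\sqrt{529032046611225195661}}{10415931}$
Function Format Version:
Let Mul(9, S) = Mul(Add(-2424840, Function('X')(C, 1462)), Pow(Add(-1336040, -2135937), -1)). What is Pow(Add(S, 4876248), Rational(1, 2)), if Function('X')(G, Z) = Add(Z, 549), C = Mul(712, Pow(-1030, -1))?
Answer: Mul(Rational(1, 10415931), Pow(529032046611225195661, Rational(1, 2))) ≈ 2208.2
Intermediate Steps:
C = Rational(-356, 515) (C = Mul(712, Rational(-1, 1030)) = Rational(-356, 515) ≈ -0.69126)
Function('X')(G, Z) = Add(549, Z)
S = Rational(2422829, 31247793) (S = Mul(Rational(1, 9), Mul(Add(-2424840, Add(549, 1462)), Pow(Add(-1336040, -2135937), -1))) = Mul(Rational(1, 9), Mul(Add(-2424840, 2011), Pow(-3471977, -1))) = Mul(Rational(1, 9), Mul(-2422829, Rational(-1, 3471977))) = Mul(Rational(1, 9), Rational(2422829, 3471977)) = Rational(2422829, 31247793) ≈ 0.077536)
Pow(Add(S, 4876248), Rational(1, 2)) = Pow(Add(Rational(2422829, 31247793), 4876248), Rational(1, 2)) = Pow(Rational(152371990543493, 31247793), Rational(1, 2)) = Mul(Rational(1, 10415931), Pow(529032046611225195661, Rational(1, 2)))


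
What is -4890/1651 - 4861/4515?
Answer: -30103861/7454265 ≈ -4.0385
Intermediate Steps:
-4890/1651 - 4861/4515 = -30103861/7454265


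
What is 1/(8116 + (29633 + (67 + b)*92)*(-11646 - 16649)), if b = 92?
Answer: -1/1252356879 ≈ -7.9849e-10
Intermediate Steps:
1/(8116 + (29633 + (67 + b)*92)*(-11646 - 16649)) = 1/(8116 + (29633 + (67 + 92)*92)*(-11646 - 16649)) = 1/(8116 + (29633 + 159*92)*(-28295)) = 1/(8116 + (29633 + 14628)*(-28295)) = 1/(8116 + 44261*(-28295)) = 1/(8116 - 1252364995) = 1/(-1252356879) = -1/1252356879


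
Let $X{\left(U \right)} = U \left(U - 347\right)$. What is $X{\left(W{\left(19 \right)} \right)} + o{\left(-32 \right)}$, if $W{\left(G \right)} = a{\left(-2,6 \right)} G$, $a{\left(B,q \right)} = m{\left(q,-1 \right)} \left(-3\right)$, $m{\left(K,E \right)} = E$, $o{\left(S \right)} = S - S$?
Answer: $-16530$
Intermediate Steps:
$o{\left(S \right)} = 0$
$a{\left(B,q \right)} = 3$ ($a{\left(B,q \right)} = \left(-1\right) \left(-3\right) = 3$)
$W{\left(G \right)} = 3 G$
$X{\left(U \right)} = U \left(-347 + U\right)$
$X{\left(W{\left(19 \right)} \right)} + o{\left(-32 \right)} = 3 \cdot 19 \left(-347 + 3 \cdot 19\right) + 0 = 57 \left(-347 + 57\right) + 0 = 57 \left(-290\right) + 0 = -16530 + 0 = -16530$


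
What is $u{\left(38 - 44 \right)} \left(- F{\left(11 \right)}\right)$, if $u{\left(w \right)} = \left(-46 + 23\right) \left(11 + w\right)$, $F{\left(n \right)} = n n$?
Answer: $13915$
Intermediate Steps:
$F{\left(n \right)} = n^{2}$
$u{\left(w \right)} = -253 - 23 w$ ($u{\left(w \right)} = - 23 \left(11 + w\right) = -253 - 23 w$)
$u{\left(38 - 44 \right)} \left(- F{\left(11 \right)}\right) = \left(-253 - 23 \left(38 - 44\right)\right) \left(- 11^{2}\right) = \left(-253 - -138\right) \left(\left(-1\right) 121\right) = \left(-253 + 138\right) \left(-121\right) = \left(-115\right) \left(-121\right) = 13915$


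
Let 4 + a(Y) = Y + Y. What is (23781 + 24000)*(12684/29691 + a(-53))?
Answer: -17271907734/3299 ≈ -5.2355e+6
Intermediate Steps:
a(Y) = -4 + 2*Y (a(Y) = -4 + (Y + Y) = -4 + 2*Y)
(23781 + 24000)*(12684/29691 + a(-53)) = (23781 + 24000)*(12684/29691 + (-4 + 2*(-53))) = 47781*(12684*(1/29691) + (-4 - 106)) = 47781*(4228/9897 - 110) = 47781*(-1084442/9897) = -17271907734/3299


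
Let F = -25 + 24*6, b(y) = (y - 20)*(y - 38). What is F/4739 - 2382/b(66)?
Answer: -795359/435988 ≈ -1.8243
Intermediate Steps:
b(y) = (-38 + y)*(-20 + y) (b(y) = (-20 + y)*(-38 + y) = (-38 + y)*(-20 + y))
F = 119 (F = -25 + 144 = 119)
F/4739 - 2382/b(66) = 119/4739 - 2382/(760 + 66² - 58*66) = 119*(1/4739) - 2382/(760 + 4356 - 3828) = 17/677 - 2382/1288 = 17/677 - 2382*1/1288 = 17/677 - 1191/644 = -795359/435988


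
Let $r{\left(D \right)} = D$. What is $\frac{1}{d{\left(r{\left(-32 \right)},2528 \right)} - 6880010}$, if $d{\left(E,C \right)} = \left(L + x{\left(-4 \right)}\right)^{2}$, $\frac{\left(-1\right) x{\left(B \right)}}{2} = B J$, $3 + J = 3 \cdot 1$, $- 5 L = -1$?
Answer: $- \frac{25}{172000249} \approx -1.4535 \cdot 10^{-7}$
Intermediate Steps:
$L = \frac{1}{5}$ ($L = \left(- \frac{1}{5}\right) \left(-1\right) = \frac{1}{5} \approx 0.2$)
$J = 0$ ($J = -3 + 3 \cdot 1 = -3 + 3 = 0$)
$x{\left(B \right)} = 0$ ($x{\left(B \right)} = - 2 B 0 = \left(-2\right) 0 = 0$)
$d{\left(E,C \right)} = \frac{1}{25}$ ($d{\left(E,C \right)} = \left(\frac{1}{5} + 0\right)^{2} = \left(\frac{1}{5}\right)^{2} = \frac{1}{25}$)
$\frac{1}{d{\left(r{\left(-32 \right)},2528 \right)} - 6880010} = \frac{1}{\frac{1}{25} - 6880010} = \frac{1}{- \frac{172000249}{25}} = - \frac{25}{172000249}$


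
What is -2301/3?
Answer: -767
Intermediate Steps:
-2301/3 = -2301*⅓ = -767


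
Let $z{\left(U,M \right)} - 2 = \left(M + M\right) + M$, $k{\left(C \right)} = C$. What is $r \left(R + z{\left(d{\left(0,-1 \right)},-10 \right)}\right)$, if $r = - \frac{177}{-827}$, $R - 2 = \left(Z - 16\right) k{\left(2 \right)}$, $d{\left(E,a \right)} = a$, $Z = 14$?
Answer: $- \frac{5310}{827} \approx -6.4208$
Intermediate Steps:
$z{\left(U,M \right)} = 2 + 3 M$ ($z{\left(U,M \right)} = 2 + \left(\left(M + M\right) + M\right) = 2 + \left(2 M + M\right) = 2 + 3 M$)
$R = -2$ ($R = 2 + \left(14 - 16\right) 2 = 2 - 4 = -2$)
$r = \frac{177}{827}$ ($r = \left(-177\right) \left(- \frac{1}{827}\right) = \frac{177}{827} \approx 0.21403$)
$r \left(R + z{\left(d{\left(0,-1 \right)},-10 \right)}\right) = \frac{177 \left(-2 + \left(2 + 3 \left(-10\right)\right)\right)}{827} = \frac{177 \left(-2 + \left(2 - 30\right)\right)}{827} = \frac{177 \left(-2 - 28\right)}{827} = \frac{177}{827} \left(-30\right) = - \frac{5310}{827}$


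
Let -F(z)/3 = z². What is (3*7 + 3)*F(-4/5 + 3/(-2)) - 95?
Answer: -11897/25 ≈ -475.88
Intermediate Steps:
F(z) = -3*z²
(3*7 + 3)*F(-4/5 + 3/(-2)) - 95 = (3*7 + 3)*(-3*(-4/5 + 3/(-2))²) - 95 = (21 + 3)*(-3*(-4*⅕ + 3*(-½))²) - 95 = 24*(-3*(-⅘ - 3/2)²) - 95 = 24*(-3*(-23/10)²) - 95 = 24*(-3*529/100) - 95 = 24*(-1587/100) - 95 = -9522/25 - 95 = -11897/25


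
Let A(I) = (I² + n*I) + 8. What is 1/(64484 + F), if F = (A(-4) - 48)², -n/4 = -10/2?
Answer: 1/75300 ≈ 1.3280e-5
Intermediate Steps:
n = 20 (n = -(-40)/2 = -4*(-5) = 20)
A(I) = 8 + I² + 20*I (A(I) = (I² + 20*I) + 8 = 8 + I² + 20*I)
F = 10816 (F = ((8 + (-4)² + 20*(-4)) - 48)² = ((8 + 16 - 80) - 48)² = (-56 - 48)² = (-104)² = 10816)
1/(64484 + F) = 1/(64484 + 10816) = 1/75300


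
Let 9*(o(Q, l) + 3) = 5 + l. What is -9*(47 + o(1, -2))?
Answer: -399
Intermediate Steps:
o(Q, l) = -22/9 + l/9 (o(Q, l) = -3 + (5 + l)/9 = -3 + (5/9 + l/9) = -22/9 + l/9)
-9*(47 + o(1, -2)) = -9*(47 + (-22/9 + (⅑)*(-2))) = -9*(47 + (-22/9 - 2/9)) = -9*(47 - 8/3) = -9*133/3 = -399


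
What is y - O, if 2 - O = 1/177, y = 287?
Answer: 50446/177 ≈ 285.01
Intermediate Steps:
O = 353/177 (O = 2 - 1/177 = 353/177 ≈ 1.9944)
y - O = 287 - 1*353/177 = 287 - 353/177 = 50446/177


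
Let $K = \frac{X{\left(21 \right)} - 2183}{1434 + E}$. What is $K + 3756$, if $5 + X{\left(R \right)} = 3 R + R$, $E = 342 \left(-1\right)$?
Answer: $\frac{1024862}{273} \approx 3754.1$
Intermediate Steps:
$E = -342$
$X{\left(R \right)} = -5 + 4 R$ ($X{\left(R \right)} = -5 + \left(3 R + R\right) = -5 + 4 R$)
$K = - \frac{526}{273}$ ($K = \frac{\left(-5 + 4 \cdot 21\right) - 2183}{1434 - 342} = \frac{\left(-5 + 84\right) - 2183}{1092} = \left(79 - 2183\right) \frac{1}{1092} = \left(-2104\right) \frac{1}{1092} = - \frac{526}{273} \approx -1.9267$)
$K + 3756 = - \frac{526}{273} + 3756 = \frac{1024862}{273}$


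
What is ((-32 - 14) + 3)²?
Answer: 1849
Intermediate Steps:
((-32 - 14) + 3)² = (-46 + 3)² = (-43)² = 1849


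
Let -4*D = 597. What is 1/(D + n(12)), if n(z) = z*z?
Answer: -4/21 ≈ -0.19048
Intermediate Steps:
D = -597/4 (D = -¼*597 = -597/4 ≈ -149.25)
n(z) = z²
1/(D + n(12)) = 1/(-597/4 + 12²) = 1/(-597/4 + 144) = 1/(-21/4) = -4/21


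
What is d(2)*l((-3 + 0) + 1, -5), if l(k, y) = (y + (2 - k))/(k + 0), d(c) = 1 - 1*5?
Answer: -2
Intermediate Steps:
d(c) = -4 (d(c) = 1 - 5 = -4)
l(k, y) = (2 + y - k)/k
d(2)*l((-3 + 0) + 1, -5) = -4*(2 - 5 - ((-3 + 0) + 1))/((-3 + 0) + 1) = -4*(2 - 5 - (-3 + 1))/(-3 + 1) = -4*(2 - 5 - 1*(-2))/(-2) = -(-2)*(2 - 5 + 2) = -(-2)*(-1) = -4*1/2 = -2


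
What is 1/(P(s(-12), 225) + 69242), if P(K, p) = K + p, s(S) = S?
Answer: 1/69455 ≈ 1.4398e-5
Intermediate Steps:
1/(P(s(-12), 225) + 69242) = 1/((-12 + 225) + 69242) = 1/(213 + 69242) = 1/69455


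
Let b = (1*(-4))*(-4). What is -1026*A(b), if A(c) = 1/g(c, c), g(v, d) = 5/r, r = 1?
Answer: -1026/5 ≈ -205.20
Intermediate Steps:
b = 16 (b = -4*(-4) = 16)
g(v, d) = 5 (g(v, d) = 5/1 = 5*1 = 5)
A(c) = ⅕ (A(c) = 1/5 = ⅕)
-1026*A(b) = -1026*⅕ = -1026/5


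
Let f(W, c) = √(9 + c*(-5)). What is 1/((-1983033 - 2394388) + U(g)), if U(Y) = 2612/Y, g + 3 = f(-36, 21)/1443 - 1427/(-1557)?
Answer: -333157162763138039/1458786823079426674203275 + 253813213719*I*√6/2917573646158853348406550 ≈ -2.2838e-7 + 2.1309e-13*I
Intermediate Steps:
f(W, c) = √(9 - 5*c)
g = -3244/1557 + 4*I*√6/1443 (g = -3 + (√(9 - 5*21)/1443 - 1427/(-1557)) = -3 + (√(9 - 105)*(1/1443) - 1427*(-1/1557)) = -3 + (√(-96)*(1/1443) + 1427/1557) = -3 + ((4*I*√6)*(1/1443) + 1427/1557) = -3 + (4*I*√6/1443 + 1427/1557) = -3 + (1427/1557 + 4*I*√6/1443) = -3244/1557 + 4*I*√6/1443 ≈ -2.0835 + 0.00679*I)
1/((-1983033 - 2394388) + U(g)) = 1/((-1983033 - 2394388) + 2612/(-3244/1557 + 4*I*√6/1443)) = 1/(-4377421 + 2612/(-3244/1557 + 4*I*√6/1443))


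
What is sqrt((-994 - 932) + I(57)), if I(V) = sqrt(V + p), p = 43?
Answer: 2*I*sqrt(479) ≈ 43.772*I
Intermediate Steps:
I(V) = sqrt(43 + V) (I(V) = sqrt(V + 43) = sqrt(43 + V))
sqrt((-994 - 932) + I(57)) = sqrt((-994 - 932) + sqrt(43 + 57)) = sqrt(-1926 + sqrt(100)) = sqrt(-1926 + 10) = sqrt(-1916) = 2*I*sqrt(479)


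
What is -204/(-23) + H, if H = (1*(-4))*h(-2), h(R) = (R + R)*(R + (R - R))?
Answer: -532/23 ≈ -23.130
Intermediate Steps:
h(R) = 2*R² (h(R) = (2*R)*(R + 0) = (2*R)*R = 2*R²)
H = -32 (H = (1*(-4))*(2*(-2)²) = -8*4 = -4*8 = -32)
-204/(-23) + H = -204/(-23) - 32 = -204*(-1)/23 - 32 = -12*(-17/23) - 32 = 204/23 - 32 = -532/23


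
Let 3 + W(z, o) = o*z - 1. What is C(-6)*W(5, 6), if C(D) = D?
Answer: -156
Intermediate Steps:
W(z, o) = -4 + o*z (W(z, o) = -3 + (o*z - 1) = -3 + (-1 + o*z) = -4 + o*z)
C(-6)*W(5, 6) = -6*(-4 + 6*5) = -6*(-4 + 30) = -6*26 = -156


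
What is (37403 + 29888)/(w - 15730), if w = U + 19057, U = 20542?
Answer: 67291/23869 ≈ 2.8192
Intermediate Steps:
w = 39599 (w = 20542 + 19057 = 39599)
(37403 + 29888)/(w - 15730) = (37403 + 29888)/(39599 - 15730) = 67291/23869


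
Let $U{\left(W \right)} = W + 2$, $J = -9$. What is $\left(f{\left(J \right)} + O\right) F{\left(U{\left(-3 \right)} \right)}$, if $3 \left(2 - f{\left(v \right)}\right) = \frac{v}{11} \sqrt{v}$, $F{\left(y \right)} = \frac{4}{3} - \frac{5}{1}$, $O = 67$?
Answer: $-253 - 3 i \approx -253.0 - 3.0 i$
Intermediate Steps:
$U{\left(W \right)} = 2 + W$
$F{\left(y \right)} = - \frac{11}{3}$ ($F{\left(y \right)} = 4 \cdot \frac{1}{3} - 5 = \frac{4}{3} - 5 = - \frac{11}{3}$)
$f{\left(v \right)} = 2 - \frac{v^{\frac{3}{2}}}{33}$ ($f{\left(v \right)} = 2 - \frac{\frac{v}{11} \sqrt{v}}{3} = 2 - \frac{\frac{1}{11} v^{\frac{3}{2}}}{3} = 2 - \frac{v^{\frac{3}{2}}}{33}$)
$\left(f{\left(J \right)} + O\right) F{\left(U{\left(-3 \right)} \right)} = \left(\left(2 - \frac{\left(-9\right)^{\frac{3}{2}}}{33}\right) + 67\right) \left(- \frac{11}{3}\right) = \left(\left(2 - \frac{\left(-27\right) i}{33}\right) + 67\right) \left(- \frac{11}{3}\right) = \left(\left(2 + \frac{9 i}{11}\right) + 67\right) \left(- \frac{11}{3}\right) = \left(69 + \frac{9 i}{11}\right) \left(- \frac{11}{3}\right) = -253 - 3 i$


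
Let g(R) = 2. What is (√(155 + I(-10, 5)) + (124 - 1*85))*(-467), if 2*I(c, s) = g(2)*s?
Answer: -18213 - 1868*√10 ≈ -24120.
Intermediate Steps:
I(c, s) = s (I(c, s) = (2*s)/2 = s)
(√(155 + I(-10, 5)) + (124 - 1*85))*(-467) = (√(155 + 5) + (124 - 1*85))*(-467) = (√160 + (124 - 85))*(-467) = (4*√10 + 39)*(-467) = (39 + 4*√10)*(-467) = -18213 - 1868*√10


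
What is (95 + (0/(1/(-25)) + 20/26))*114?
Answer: 141930/13 ≈ 10918.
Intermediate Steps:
(95 + (0/(1/(-25)) + 20/26))*114 = (95 + (0/(-1/25) + 20*(1/26)))*114 = (95 + (0*(-25) + 10/13))*114 = (95 + (0 + 10/13))*114 = (95 + 10/13)*114 = (1245/13)*114 = 141930/13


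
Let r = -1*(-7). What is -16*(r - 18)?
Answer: 176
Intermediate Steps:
r = 7
-16*(r - 18) = -16*(7 - 18) = -16*(-11) = 176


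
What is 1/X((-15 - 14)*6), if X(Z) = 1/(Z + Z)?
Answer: -348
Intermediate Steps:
X(Z) = 1/(2*Z)
1/X((-15 - 14)*6) = 1/(1/(2*(((-15 - 14)*6)))) = 1/(1/(2*((-29*6)))) = 1/((½)/(-174)) = 1/((½)*(-1/174)) = 1/(-1/348) = -348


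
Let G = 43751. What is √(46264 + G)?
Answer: √90015 ≈ 300.02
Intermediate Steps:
√(46264 + G) = √(46264 + 43751) = √90015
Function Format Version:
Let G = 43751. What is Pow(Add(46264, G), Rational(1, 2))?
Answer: Pow(90015, Rational(1, 2)) ≈ 300.02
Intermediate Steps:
Pow(Add(46264, G), Rational(1, 2)) = Pow(Add(46264, 43751), Rational(1, 2)) = Pow(90015, Rational(1, 2))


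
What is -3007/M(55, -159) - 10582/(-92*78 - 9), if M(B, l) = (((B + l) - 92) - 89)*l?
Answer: 30527869/21705885 ≈ 1.4064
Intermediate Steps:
M(B, l) = l*(-181 + B + l) (M(B, l) = ((-92 + B + l) - 89)*l = (-181 + B + l)*l = l*(-181 + B + l))
-3007/M(55, -159) - 10582/(-92*78 - 9) = -3007*(-1/(159*(-181 + 55 - 159))) - 10582/(-92*78 - 9) = -3007/((-159*(-285))) - 10582/(-7176 - 9) = -3007/45315 - 10582/(-7185) = -3007*1/45315 - 10582*(-1/7185) = -3007/45315 + 10582/7185 = 30527869/21705885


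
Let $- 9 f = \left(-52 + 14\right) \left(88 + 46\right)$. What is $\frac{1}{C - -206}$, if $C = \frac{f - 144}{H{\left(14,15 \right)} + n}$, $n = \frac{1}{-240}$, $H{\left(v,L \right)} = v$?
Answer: $\frac{10077}{2379542} \approx 0.0042349$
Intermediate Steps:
$f = \frac{5092}{9}$ ($f = - \frac{\left(-52 + 14\right) \left(88 + 46\right)}{9} = - \frac{\left(-38\right) 134}{9} = \left(- \frac{1}{9}\right) \left(-5092\right) = \frac{5092}{9} \approx 565.78$)
$n = - \frac{1}{240} \approx -0.0041667$
$C = \frac{303680}{10077}$ ($C = \frac{\frac{5092}{9} - 144}{14 - \frac{1}{240}} = \frac{3796}{9 \cdot \frac{3359}{240}} = \frac{3796}{9} \cdot \frac{240}{3359} = \frac{303680}{10077} \approx 30.136$)
$\frac{1}{C - -206} = \frac{1}{\frac{303680}{10077} - -206} = \frac{1}{\frac{303680}{10077} + \left(-161 + 367\right)} = \frac{1}{\frac{303680}{10077} + 206} = \frac{1}{\frac{2379542}{10077}} = \frac{10077}{2379542}$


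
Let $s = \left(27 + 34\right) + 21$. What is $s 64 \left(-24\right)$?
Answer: $-125952$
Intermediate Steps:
$s = 82$ ($s = 61 + 21 = 82$)
$s 64 \left(-24\right) = 82 \cdot 64 \left(-24\right) = 5248 \left(-24\right) = -125952$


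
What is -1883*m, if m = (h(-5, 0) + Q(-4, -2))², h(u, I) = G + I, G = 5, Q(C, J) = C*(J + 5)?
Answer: -92267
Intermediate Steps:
Q(C, J) = C*(5 + J)
h(u, I) = 5 + I
m = 49 (m = ((5 + 0) - 4*(5 - 2))² = (5 - 4*3)² = (5 - 12)² = (-7)² = 49)
-1883*m = -1883*49 = -92267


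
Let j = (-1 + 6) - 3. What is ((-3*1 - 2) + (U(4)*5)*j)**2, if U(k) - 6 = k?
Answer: 9025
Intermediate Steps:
U(k) = 6 + k
j = 2 (j = 5 - 3 = 2)
((-3*1 - 2) + (U(4)*5)*j)**2 = ((-3*1 - 2) + ((6 + 4)*5)*2)**2 = ((-3 - 2) + (10*5)*2)**2 = (-5 + 50*2)**2 = (-5 + 100)**2 = 95**2 = 9025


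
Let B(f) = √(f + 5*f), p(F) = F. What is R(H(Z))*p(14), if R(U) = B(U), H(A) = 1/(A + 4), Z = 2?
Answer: 14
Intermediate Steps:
H(A) = 1/(4 + A)
B(f) = √6*√f (B(f) = √(6*f) = √6*√f)
R(U) = √6*√U
R(H(Z))*p(14) = (√6*√(1/(4 + 2)))*14 = (√6*√(1/6))*14 = (√6*√(⅙))*14 = (√6*(√6/6))*14 = 1*14 = 14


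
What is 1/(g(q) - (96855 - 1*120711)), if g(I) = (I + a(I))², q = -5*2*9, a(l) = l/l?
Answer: 1/31777 ≈ 3.1469e-5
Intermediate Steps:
a(l) = 1
q = -90 (q = -10*9 = -90)
g(I) = (1 + I)² (g(I) = (I + 1)² = (1 + I)²)
1/(g(q) - (96855 - 1*120711)) = 1/((1 - 90)² - (96855 - 1*120711)) = 1/((-89)² - (96855 - 120711)) = 1/(7921 - 1*(-23856)) = 1/(7921 + 23856) = 1/31777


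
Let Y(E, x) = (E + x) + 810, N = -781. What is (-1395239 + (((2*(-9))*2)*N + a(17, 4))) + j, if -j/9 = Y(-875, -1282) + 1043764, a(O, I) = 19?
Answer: -10748857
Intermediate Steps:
Y(E, x) = 810 + E + x
j = -9381753 (j = -9*((810 - 875 - 1282) + 1043764) = -9*(-1347 + 1043764) = -9*1042417 = -9381753)
(-1395239 + (((2*(-9))*2)*N + a(17, 4))) + j = (-1395239 + (((2*(-9))*2)*(-781) + 19)) - 9381753 = (-1395239 + (-18*2*(-781) + 19)) - 9381753 = (-1395239 + (-36*(-781) + 19)) - 9381753 = (-1395239 + (28116 + 19)) - 9381753 = (-1395239 + 28135) - 9381753 = -1367104 - 9381753 = -10748857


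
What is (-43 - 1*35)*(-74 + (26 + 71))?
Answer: -1794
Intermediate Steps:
(-43 - 1*35)*(-74 + (26 + 71)) = (-43 - 35)*(-74 + 97) = -78*23 = -1794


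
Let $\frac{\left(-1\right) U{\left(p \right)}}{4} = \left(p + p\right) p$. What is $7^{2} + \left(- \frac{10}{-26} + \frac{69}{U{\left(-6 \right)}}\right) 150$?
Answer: $\frac{14717}{208} \approx 70.755$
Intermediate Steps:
$U{\left(p \right)} = - 8 p^{2}$ ($U{\left(p \right)} = - 4 \left(p + p\right) p = - 4 \cdot 2 p p = - 4 \cdot 2 p^{2} = - 8 p^{2}$)
$7^{2} + \left(- \frac{10}{-26} + \frac{69}{U{\left(-6 \right)}}\right) 150 = 7^{2} + \left(- \frac{10}{-26} + \frac{69}{\left(-8\right) \left(-6\right)^{2}}\right) 150 = 49 + \left(\left(-10\right) \left(- \frac{1}{26}\right) + \frac{69}{\left(-8\right) 36}\right) 150 = 49 + \left(\frac{5}{13} + \frac{69}{-288}\right) 150 = 49 + \left(\frac{5}{13} + 69 \left(- \frac{1}{288}\right)\right) 150 = 49 + \left(\frac{5}{13} - \frac{23}{96}\right) 150 = 49 + \frac{181}{1248} \cdot 150 = 49 + \frac{4525}{208} = \frac{14717}{208}$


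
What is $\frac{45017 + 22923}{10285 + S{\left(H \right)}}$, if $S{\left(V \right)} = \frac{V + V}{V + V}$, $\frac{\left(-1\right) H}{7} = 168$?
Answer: $\frac{33970}{5143} \approx 6.6051$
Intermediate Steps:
$H = -1176$ ($H = \left(-7\right) 168 = -1176$)
$S{\left(V \right)} = 1$ ($S{\left(V \right)} = \frac{2 V}{2 V} = 2 V \frac{1}{2 V} = 1$)
$\frac{45017 + 22923}{10285 + S{\left(H \right)}} = \frac{45017 + 22923}{10285 + 1} = \frac{67940}{10286} = 67940 \cdot \frac{1}{10286} = \frac{33970}{5143}$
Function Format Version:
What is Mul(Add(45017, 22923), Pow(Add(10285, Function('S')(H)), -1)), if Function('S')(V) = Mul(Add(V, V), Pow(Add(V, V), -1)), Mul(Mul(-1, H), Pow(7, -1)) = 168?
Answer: Rational(33970, 5143) ≈ 6.6051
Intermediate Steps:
H = -1176 (H = Mul(-7, 168) = -1176)
Function('S')(V) = 1 (Function('S')(V) = Mul(Mul(2, V), Pow(Mul(2, V), -1)) = Mul(Mul(2, V), Mul(Rational(1, 2), Pow(V, -1))) = 1)
Mul(Add(45017, 22923), Pow(Add(10285, Function('S')(H)), -1)) = Mul(Add(45017, 22923), Pow(Add(10285, 1), -1)) = Mul(67940, Pow(10286, -1)) = Mul(67940, Rational(1, 10286)) = Rational(33970, 5143)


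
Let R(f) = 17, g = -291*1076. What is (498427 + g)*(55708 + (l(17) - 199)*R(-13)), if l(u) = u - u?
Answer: 9696398075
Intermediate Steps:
g = -313116
l(u) = 0
(498427 + g)*(55708 + (l(17) - 199)*R(-13)) = (498427 - 313116)*(55708 + (0 - 199)*17) = 185311*(55708 - 199*17) = 185311*(55708 - 3383) = 185311*52325 = 9696398075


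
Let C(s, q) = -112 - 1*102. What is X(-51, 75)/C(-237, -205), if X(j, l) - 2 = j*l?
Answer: 3823/214 ≈ 17.864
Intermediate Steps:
X(j, l) = 2 + j*l
C(s, q) = -214 (C(s, q) = -112 - 102 = -214)
X(-51, 75)/C(-237, -205) = (2 - 51*75)/(-214) = (2 - 3825)*(-1/214) = -3823*(-1/214) = 3823/214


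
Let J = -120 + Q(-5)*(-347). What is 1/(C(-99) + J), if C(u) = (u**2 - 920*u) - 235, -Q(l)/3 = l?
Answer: 1/95321 ≈ 1.0491e-5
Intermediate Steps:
Q(l) = -3*l
J = -5325 (J = -120 - 3*(-5)*(-347) = -120 + 15*(-347) = -120 - 5205 = -5325)
C(u) = -235 + u**2 - 920*u
1/(C(-99) + J) = 1/((-235 + (-99)**2 - 920*(-99)) - 5325) = 1/((-235 + 9801 + 91080) - 5325) = 1/(100646 - 5325) = 1/95321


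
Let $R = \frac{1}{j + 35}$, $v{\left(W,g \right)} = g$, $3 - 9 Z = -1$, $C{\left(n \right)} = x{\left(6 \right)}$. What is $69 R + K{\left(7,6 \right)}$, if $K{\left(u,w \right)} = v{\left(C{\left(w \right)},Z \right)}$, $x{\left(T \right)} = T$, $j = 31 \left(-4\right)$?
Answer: $- \frac{265}{801} \approx -0.33084$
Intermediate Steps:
$j = -124$
$C{\left(n \right)} = 6$
$Z = \frac{4}{9}$ ($Z = \frac{1}{3} - - \frac{1}{9} = \frac{1}{3} + \frac{1}{9} = \frac{4}{9} \approx 0.44444$)
$K{\left(u,w \right)} = \frac{4}{9}$
$R = - \frac{1}{89}$ ($R = \frac{1}{-124 + 35} = \frac{1}{-89} = - \frac{1}{89} \approx -0.011236$)
$69 R + K{\left(7,6 \right)} = 69 \left(- \frac{1}{89}\right) + \frac{4}{9} = - \frac{69}{89} + \frac{4}{9} = - \frac{265}{801}$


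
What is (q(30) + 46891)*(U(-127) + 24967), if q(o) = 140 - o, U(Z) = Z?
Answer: 1167504840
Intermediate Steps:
(q(30) + 46891)*(U(-127) + 24967) = ((140 - 1*30) + 46891)*(-127 + 24967) = ((140 - 30) + 46891)*24840 = (110 + 46891)*24840 = 47001*24840 = 1167504840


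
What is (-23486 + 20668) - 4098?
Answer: -6916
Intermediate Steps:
(-23486 + 20668) - 4098 = -2818 - 4098 = -6916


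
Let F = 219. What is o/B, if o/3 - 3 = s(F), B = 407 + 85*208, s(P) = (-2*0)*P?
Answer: 3/6029 ≈ 0.00049759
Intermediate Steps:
s(P) = 0 (s(P) = 0*P = 0)
B = 18087 (B = 407 + 17680 = 18087)
o = 9 (o = 9 + 3*0 = 9 + 0 = 9)
o/B = 9/18087 = 9*(1/18087) = 3/6029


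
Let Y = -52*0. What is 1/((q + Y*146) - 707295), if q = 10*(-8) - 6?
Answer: -1/707381 ≈ -1.4137e-6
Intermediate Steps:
q = -86 (q = -80 - 6 = -86)
Y = 0
1/((q + Y*146) - 707295) = 1/((-86 + 0*146) - 707295) = 1/((-86 + 0) - 707295) = 1/(-86 - 707295) = 1/(-707381) = -1/707381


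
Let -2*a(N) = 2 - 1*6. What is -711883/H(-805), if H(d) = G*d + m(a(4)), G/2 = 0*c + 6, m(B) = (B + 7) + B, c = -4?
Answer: 711883/9649 ≈ 73.778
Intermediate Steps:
a(N) = 2 (a(N) = -(2 - 1*6)/2 = -(2 - 6)/2 = -1/2*(-4) = 2)
m(B) = 7 + 2*B (m(B) = (7 + B) + B = 7 + 2*B)
G = 12 (G = 2*(0*(-4) + 6) = 2*(0 + 6) = 2*6 = 12)
H(d) = 11 + 12*d (H(d) = 12*d + (7 + 2*2) = 12*d + (7 + 4) = 12*d + 11 = 11 + 12*d)
-711883/H(-805) = -711883/(11 + 12*(-805)) = -711883/(11 - 9660) = -711883/(-9649) = -711883*(-1/9649) = 711883/9649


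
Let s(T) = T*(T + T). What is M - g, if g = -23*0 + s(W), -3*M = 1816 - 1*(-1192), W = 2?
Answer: -3032/3 ≈ -1010.7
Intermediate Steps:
s(T) = 2*T² (s(T) = T*(2*T) = 2*T²)
M = -3008/3 (M = -(1816 - 1*(-1192))/3 = -(1816 + 1192)/3 = -⅓*3008 = -3008/3 ≈ -1002.7)
g = 8 (g = -23*0 + 2*2² = 0 + 2*4 = 0 + 8 = 8)
M - g = -3008/3 - 1*8 = -3008/3 - 8 = -3032/3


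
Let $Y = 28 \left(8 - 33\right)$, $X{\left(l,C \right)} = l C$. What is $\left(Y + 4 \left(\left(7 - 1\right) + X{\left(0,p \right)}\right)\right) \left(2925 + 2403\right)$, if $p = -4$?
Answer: $-3601728$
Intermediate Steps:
$X{\left(l,C \right)} = C l$
$Y = -700$ ($Y = 28 \left(-25\right) = -700$)
$\left(Y + 4 \left(\left(7 - 1\right) + X{\left(0,p \right)}\right)\right) \left(2925 + 2403\right) = \left(-700 + 4 \left(\left(7 - 1\right) - 0\right)\right) \left(2925 + 2403\right) = \left(-700 + 4 \left(\left(7 - 1\right) + 0\right)\right) 5328 = \left(-700 + 4 \left(6 + 0\right)\right) 5328 = \left(-700 + 4 \cdot 6\right) 5328 = \left(-700 + 24\right) 5328 = \left(-676\right) 5328 = -3601728$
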